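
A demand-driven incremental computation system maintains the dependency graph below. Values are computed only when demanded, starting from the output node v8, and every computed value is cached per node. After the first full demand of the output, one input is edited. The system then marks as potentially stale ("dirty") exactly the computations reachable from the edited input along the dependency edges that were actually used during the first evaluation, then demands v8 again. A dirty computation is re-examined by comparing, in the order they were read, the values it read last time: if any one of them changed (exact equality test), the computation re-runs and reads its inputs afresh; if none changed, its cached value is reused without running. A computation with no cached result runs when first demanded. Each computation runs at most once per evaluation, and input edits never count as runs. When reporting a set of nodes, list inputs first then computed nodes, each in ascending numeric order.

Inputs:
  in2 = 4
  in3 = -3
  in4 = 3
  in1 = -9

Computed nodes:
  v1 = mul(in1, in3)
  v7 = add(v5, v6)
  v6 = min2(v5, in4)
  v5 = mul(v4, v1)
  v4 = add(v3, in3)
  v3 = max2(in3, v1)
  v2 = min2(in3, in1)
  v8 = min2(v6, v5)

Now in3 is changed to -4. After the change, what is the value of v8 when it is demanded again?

New value of v8: 3.

First evaluation (everything demanded from the output):
  v1 = mul(-9, -3) = 27
  v3 = max2(-3, 27) = 27
  v4 = add(27, -3) = 24
  v5 = mul(24, 27) = 648
  v6 = min2(648, 3) = 3
  v8 = min2(3, 648) = 3

Propagation after the edit:
  v1: runs — in3 -3->-4; result 36.
  v3: runs — in3 -3->-4; v1 27->36; result 36.
  v4: runs — v3 27->36; in3 -3->-4; result 32.
  v5: runs — v4 24->32; v1 27->36; result 1152.
  v6: runs — v5 648->1152; result 3 (same value as before).
  v8: runs — v5 648->1152; result 3 (same value as before).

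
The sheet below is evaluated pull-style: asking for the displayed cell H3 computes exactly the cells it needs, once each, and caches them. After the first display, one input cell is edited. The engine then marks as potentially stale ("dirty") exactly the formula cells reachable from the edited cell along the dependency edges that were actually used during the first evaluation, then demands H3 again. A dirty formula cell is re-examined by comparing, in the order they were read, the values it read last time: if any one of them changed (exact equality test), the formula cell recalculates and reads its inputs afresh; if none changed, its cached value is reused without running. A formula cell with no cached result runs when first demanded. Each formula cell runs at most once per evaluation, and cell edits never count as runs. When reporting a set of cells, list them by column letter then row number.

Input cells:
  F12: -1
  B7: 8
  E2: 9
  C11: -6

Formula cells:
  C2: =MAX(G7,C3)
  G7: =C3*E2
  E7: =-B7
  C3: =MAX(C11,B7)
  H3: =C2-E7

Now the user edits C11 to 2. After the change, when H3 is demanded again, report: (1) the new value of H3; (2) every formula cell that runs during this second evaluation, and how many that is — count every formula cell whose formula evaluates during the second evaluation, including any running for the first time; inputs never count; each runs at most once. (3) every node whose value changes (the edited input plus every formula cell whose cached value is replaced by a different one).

Demanding H3 again yields 80.
1 formula cells run: C3.
The nodes whose values change: C11.
Note the absorption at C3: it re-runs yet its value is the same, leaving the output's value untouched.

First demand of the output computes:
  C3 = MAX(-6, 8) = 8
  E7 = -(8) = -8
  G7 = 8 * 9 = 72
  C2 = MAX(72, 8) = 72
  H3 = 72 - -8 = 80

After the edit, cleaning proceeds:
  C3: a read changed (C11 -6->2) — executes, giving 8 — identical to its old value.
  G7: dirty, but its reads are unchanged (C3 unchanged, E2 unchanged); cached 72 stands.
  C2: dirty, but its reads are unchanged (G7 unchanged, C3 unchanged); cached 72 stands.
  H3: dirty, but its reads are unchanged (C2 unchanged, E7 unchanged); cached 80 stands.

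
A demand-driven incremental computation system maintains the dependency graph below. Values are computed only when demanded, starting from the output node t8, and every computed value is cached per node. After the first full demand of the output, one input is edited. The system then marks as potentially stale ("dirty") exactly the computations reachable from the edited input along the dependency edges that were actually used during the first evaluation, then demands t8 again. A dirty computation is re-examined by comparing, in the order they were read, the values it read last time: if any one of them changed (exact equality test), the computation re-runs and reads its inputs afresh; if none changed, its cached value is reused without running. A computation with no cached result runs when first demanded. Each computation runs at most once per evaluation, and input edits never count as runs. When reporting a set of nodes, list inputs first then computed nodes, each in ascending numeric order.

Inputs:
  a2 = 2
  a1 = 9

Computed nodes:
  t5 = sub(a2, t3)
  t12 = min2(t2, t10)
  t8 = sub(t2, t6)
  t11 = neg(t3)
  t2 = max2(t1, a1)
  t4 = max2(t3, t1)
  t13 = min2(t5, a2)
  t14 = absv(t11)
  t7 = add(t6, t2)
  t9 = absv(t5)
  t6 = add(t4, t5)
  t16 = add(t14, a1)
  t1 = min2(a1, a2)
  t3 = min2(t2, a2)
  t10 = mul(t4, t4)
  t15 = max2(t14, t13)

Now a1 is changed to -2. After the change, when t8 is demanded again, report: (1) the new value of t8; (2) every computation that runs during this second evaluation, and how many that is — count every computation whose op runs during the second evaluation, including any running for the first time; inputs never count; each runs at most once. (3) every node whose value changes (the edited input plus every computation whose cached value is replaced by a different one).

New value of t8: -4.
Computations that run: t1, t2, t3, t4, t5, t6, t8 — 7 in total.
Values that change: a1, t1, t2, t3, t4, t5, t8.

First evaluation (everything demanded from the output):
  t1 = min2(9, 2) = 2
  t2 = max2(2, 9) = 9
  t3 = min2(9, 2) = 2
  t4 = max2(2, 2) = 2
  t5 = sub(2, 2) = 0
  t6 = add(2, 0) = 2
  t8 = sub(9, 2) = 7

Propagation after the edit:
  t1: runs — a1 9->-2; result -2.
  t2: runs — t1 2->-2; a1 9->-2; result -2.
  t3: runs — t2 9->-2; result -2.
  t4: runs — t3 2->-2; t1 2->-2; result -2.
  t5: runs — t3 2->-2; result 4.
  t6: runs — t4 2->-2; t5 0->4; result 2 (same value as before).
  t8: runs — t2 9->-2; result -4.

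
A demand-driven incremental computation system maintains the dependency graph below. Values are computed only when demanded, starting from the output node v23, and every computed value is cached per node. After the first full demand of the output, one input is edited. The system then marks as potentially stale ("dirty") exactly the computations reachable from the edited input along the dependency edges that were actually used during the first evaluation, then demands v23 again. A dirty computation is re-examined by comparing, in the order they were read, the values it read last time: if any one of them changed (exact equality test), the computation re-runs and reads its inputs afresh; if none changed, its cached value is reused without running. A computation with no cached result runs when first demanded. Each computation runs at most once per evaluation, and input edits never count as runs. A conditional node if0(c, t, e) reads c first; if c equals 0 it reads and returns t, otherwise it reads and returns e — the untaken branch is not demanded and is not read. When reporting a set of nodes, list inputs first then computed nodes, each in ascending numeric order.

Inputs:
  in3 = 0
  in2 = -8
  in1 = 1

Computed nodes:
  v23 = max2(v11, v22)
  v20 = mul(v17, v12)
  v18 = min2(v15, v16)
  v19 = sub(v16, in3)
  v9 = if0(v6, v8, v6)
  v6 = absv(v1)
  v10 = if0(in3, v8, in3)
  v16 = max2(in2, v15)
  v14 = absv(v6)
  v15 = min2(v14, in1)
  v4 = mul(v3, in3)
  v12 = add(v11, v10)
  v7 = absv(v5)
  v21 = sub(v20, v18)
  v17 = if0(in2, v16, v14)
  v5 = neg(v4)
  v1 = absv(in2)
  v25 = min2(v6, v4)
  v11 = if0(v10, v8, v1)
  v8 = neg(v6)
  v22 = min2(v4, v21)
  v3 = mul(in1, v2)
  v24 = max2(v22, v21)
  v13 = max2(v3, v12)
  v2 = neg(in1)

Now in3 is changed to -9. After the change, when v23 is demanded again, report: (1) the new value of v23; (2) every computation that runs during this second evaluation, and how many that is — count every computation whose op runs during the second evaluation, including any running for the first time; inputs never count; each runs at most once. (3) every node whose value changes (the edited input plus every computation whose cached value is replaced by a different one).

First evaluation (everything demanded from the output):
  v1 = absv(-8) = 8
  v2 = neg(1) = -1
  v3 = mul(1, -1) = -1
  v4 = mul(-1, 0) = 0
  v6 = absv(8) = 8
  v8 = neg(8) = -8
  v10 = if0(in3=0 -> then branch v8) = -8
  v11 = if0(v10=-8 -> else branch v1) = 8
  v12 = add(8, -8) = 0
  v14 = absv(8) = 8
  v15 = min2(8, 1) = 1
  v16 = max2(-8, 1) = 1
  v17 = if0(in2=-8 -> else branch v14) = 8
  v18 = min2(1, 1) = 1
  v20 = mul(8, 0) = 0
  v21 = sub(0, 1) = -1
  v22 = min2(0, -1) = -1
  v23 = max2(8, -1) = 8

Propagation after the edit:
  v4: runs — in3 0->-9; result 9.
  v10: runs — in3 0->-9; result -9.
  v11: runs — v10 -8->-9; result 8 (same value as before).
  v12: runs — v10 -8->-9; result -1.
  v20: runs — v12 0->-1; result -8.
  v21: runs — v20 0->-8; result -9.
  v22: runs — v4 0->9; v21 -1->-9; result -9.
  v23: runs — v22 -1->-9; result 8 (same value as before).

New value of v23: 8.
Computations that run: v4, v10, v11, v12, v20, v21, v22, v23 — 8 in total.
Values that change: in3, v4, v10, v12, v20, v21, v22.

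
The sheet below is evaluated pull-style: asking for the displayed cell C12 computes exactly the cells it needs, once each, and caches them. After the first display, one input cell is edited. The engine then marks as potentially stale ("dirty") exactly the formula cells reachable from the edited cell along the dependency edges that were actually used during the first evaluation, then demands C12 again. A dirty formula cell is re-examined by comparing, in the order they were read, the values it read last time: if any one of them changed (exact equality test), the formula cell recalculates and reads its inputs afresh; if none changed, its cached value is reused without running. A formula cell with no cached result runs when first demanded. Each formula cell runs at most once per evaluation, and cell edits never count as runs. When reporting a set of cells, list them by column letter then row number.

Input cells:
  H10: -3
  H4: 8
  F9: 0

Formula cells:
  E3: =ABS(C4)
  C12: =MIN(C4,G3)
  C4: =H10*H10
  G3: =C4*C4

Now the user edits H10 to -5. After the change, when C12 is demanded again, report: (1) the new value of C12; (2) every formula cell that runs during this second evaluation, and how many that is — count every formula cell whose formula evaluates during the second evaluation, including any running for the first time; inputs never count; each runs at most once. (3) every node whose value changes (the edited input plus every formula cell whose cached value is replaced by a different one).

First demand of the output computes:
  C4 = -3 * -3 = 9
  G3 = 9 * 9 = 81
  C12 = MIN(9, 81) = 9

After the edit, cleaning proceeds:
  C4: a read changed (H10 -3->-5; H10 -3->-5) — executes, giving 25.
  G3: a read changed (C4 9->25; C4 9->25) — executes, giving 625.
  C12: a read changed (C4 9->25; G3 81->625) — executes, giving 25.

Demanding C12 again yields 25.
3 formula cells run: C4, C12, G3.
The nodes whose values change: C4, C12, G3, H10.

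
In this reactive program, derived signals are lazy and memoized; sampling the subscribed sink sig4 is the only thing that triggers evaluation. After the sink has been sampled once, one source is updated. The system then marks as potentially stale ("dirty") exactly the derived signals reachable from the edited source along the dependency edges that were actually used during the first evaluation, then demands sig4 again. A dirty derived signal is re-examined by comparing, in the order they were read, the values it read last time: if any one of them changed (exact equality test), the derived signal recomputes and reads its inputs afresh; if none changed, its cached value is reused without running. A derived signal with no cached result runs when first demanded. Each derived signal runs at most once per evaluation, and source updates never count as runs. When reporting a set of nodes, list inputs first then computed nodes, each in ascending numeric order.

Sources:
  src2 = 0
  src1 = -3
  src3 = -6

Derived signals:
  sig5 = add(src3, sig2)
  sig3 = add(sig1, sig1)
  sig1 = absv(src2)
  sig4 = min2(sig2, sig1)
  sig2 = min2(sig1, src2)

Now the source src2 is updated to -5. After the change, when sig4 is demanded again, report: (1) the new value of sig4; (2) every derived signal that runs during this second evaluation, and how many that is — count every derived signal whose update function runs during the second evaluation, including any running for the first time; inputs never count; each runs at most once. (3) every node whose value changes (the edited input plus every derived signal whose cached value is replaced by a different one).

Demanding sig4 again yields -5.
3 derived signals run: sig1, sig2, sig4.
The nodes whose values change: src2, sig1, sig2, sig4.

First demand of the output computes:
  sig1 = absv(0) = 0
  sig2 = min2(0, 0) = 0
  sig4 = min2(0, 0) = 0

After the edit, cleaning proceeds:
  sig1: a read changed (src2 0->-5) — executes, giving 5.
  sig2: a read changed (sig1 0->5; src2 0->-5) — executes, giving -5.
  sig4: a read changed (sig2 0->-5; sig1 0->5) — executes, giving -5.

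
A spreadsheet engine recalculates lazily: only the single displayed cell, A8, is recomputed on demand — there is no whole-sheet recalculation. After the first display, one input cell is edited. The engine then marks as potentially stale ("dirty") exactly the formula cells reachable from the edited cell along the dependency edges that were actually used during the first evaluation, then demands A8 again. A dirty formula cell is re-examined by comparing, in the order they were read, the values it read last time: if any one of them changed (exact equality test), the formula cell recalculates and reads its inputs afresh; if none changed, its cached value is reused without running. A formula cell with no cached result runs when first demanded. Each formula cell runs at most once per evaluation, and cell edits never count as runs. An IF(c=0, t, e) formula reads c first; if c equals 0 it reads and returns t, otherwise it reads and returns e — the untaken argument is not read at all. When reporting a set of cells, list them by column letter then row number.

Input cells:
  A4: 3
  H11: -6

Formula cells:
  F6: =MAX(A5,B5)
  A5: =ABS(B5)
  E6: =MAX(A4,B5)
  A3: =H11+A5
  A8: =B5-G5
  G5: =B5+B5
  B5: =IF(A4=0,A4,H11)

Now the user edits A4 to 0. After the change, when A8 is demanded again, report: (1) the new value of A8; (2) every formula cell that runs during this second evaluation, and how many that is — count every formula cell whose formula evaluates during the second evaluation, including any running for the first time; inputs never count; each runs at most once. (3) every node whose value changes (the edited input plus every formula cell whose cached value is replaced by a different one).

First evaluation (everything demanded from the output):
  B5 = IF(A4=0: A4=3 -> else branch H11) = -6
  G5 = -6 + -6 = -12
  A8 = -6 - -12 = 6

Propagation after the edit:
  B5: runs — A4 3->0; result 0.
  G5: runs — B5 -6->0; B5 -6->0; result 0.
  A8: runs — B5 -6->0; G5 -12->0; result 0.

New value of A8: 0.
Formula cells that run: A8, B5, G5 — 3 in total.
Values that change: A4, A8, B5, G5.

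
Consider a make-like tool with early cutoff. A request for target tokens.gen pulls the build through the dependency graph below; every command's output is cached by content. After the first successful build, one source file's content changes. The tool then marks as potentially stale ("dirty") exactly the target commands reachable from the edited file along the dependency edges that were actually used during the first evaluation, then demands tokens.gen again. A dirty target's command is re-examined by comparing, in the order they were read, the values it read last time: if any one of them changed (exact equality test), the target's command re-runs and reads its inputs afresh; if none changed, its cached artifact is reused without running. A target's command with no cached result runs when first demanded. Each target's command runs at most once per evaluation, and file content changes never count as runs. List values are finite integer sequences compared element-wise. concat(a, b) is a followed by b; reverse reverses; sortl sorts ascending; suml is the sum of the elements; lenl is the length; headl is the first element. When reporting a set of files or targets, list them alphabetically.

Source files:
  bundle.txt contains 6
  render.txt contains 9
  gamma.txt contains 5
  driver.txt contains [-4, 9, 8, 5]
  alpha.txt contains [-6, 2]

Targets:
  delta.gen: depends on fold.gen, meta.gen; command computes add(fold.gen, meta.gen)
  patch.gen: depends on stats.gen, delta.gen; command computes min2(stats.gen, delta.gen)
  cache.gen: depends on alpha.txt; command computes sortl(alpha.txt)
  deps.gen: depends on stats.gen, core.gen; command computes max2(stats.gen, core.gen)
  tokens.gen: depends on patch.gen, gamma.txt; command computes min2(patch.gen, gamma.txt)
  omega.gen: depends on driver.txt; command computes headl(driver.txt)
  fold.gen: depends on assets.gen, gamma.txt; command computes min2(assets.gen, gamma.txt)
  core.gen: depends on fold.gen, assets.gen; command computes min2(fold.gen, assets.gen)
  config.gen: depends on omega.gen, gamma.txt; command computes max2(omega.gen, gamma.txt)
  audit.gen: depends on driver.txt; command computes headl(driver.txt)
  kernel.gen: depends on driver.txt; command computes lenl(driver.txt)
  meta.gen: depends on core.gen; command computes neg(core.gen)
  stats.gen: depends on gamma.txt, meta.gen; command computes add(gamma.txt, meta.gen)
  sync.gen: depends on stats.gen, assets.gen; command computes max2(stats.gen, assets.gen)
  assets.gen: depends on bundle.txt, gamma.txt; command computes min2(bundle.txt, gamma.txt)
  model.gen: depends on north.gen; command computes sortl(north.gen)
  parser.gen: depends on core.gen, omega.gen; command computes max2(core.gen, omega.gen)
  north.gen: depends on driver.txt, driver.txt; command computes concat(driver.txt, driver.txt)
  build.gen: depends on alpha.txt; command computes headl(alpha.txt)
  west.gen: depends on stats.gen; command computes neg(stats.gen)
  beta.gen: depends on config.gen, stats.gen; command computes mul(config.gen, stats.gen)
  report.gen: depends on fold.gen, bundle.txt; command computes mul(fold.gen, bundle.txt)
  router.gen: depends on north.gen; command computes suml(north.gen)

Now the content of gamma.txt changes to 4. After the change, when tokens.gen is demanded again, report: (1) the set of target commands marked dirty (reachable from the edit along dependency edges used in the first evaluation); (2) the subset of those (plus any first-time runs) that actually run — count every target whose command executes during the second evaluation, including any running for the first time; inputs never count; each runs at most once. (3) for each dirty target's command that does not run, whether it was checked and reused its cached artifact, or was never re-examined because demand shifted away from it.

First demand of the output computes:
  assets.gen = min2(6, 5) = 5
  fold.gen = min2(5, 5) = 5
  core.gen = min2(5, 5) = 5
  meta.gen = neg(5) = -5
  delta.gen = add(5, -5) = 0
  stats.gen = add(5, -5) = 0
  patch.gen = min2(0, 0) = 0
  tokens.gen = min2(0, 5) = 0

After the edit, cleaning proceeds:
  assets.gen: a read changed (gamma.txt 5->4) — executes, giving 4.
  fold.gen: a read changed (assets.gen 5->4; gamma.txt 5->4) — executes, giving 4.
  core.gen: a read changed (fold.gen 5->4; assets.gen 5->4) — executes, giving 4.
  meta.gen: a read changed (core.gen 5->4) — executes, giving -4.
  delta.gen: a read changed (fold.gen 5->4; meta.gen -5->-4) — executes, giving 0 — identical to its old value.
  stats.gen: a read changed (gamma.txt 5->4; meta.gen -5->-4) — executes, giving 0 — identical to its old value.
  patch.gen: dirty, but its reads are unchanged (stats.gen unchanged, delta.gen unchanged); cached 0 stands.
  tokens.gen: a read changed (gamma.txt 5->4) — executes, giving 0 — identical to its old value.

Note where the cutoff bites: patch.gen is checked, finds nothing changed, and keeps its cache.

The edit dirties: assets.gen, core.gen, delta.gen, fold.gen, meta.gen, patch.gen, stats.gen, tokens.gen.
7 target commands run: assets.gen, core.gen, delta.gen, fold.gen, meta.gen, stats.gen, tokens.gen.
Cache hits after checking: patch.gen.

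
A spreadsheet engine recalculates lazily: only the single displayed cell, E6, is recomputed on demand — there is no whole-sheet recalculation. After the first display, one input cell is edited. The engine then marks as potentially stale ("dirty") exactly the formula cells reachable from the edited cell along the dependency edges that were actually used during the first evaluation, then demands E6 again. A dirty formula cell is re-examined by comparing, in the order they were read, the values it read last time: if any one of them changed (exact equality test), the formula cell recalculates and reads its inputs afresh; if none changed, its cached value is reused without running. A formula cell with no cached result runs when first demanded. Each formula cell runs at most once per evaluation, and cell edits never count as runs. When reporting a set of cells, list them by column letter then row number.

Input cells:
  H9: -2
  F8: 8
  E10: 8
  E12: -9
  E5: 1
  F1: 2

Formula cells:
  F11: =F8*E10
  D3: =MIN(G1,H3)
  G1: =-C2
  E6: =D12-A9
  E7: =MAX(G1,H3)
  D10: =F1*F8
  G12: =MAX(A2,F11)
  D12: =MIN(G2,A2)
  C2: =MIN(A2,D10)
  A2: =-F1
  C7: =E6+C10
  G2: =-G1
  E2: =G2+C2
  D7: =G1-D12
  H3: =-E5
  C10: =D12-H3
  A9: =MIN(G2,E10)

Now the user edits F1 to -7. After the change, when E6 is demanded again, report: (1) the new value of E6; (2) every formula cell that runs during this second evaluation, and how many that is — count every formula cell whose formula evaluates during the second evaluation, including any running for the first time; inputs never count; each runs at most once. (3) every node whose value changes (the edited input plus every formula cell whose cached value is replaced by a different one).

First evaluation (everything demanded from the output):
  A2 = -(2) = -2
  D10 = 2 * 8 = 16
  C2 = MIN(-2, 16) = -2
  G1 = -(-2) = 2
  G2 = -(2) = -2
  A9 = MIN(-2, 8) = -2
  D12 = MIN(-2, -2) = -2
  E6 = -2 - -2 = 0

Propagation after the edit:
  A2: runs — F1 2->-7; result 7.
  D10: runs — F1 2->-7; result -56.
  C2: runs — A2 -2->7; D10 16->-56; result -56.
  G1: runs — C2 -2->-56; result 56.
  G2: runs — G1 2->56; result -56.
  A9: runs — G2 -2->-56; result -56.
  D12: runs — G2 -2->-56; A2 -2->7; result -56.
  E6: runs — D12 -2->-56; A9 -2->-56; result 0 (same value as before).

New value of E6: 0.
Formula cells that run: A2, A9, C2, D10, D12, E6, G1, G2 — 8 in total.
Values that change: A2, A9, C2, D10, D12, F1, G1, G2.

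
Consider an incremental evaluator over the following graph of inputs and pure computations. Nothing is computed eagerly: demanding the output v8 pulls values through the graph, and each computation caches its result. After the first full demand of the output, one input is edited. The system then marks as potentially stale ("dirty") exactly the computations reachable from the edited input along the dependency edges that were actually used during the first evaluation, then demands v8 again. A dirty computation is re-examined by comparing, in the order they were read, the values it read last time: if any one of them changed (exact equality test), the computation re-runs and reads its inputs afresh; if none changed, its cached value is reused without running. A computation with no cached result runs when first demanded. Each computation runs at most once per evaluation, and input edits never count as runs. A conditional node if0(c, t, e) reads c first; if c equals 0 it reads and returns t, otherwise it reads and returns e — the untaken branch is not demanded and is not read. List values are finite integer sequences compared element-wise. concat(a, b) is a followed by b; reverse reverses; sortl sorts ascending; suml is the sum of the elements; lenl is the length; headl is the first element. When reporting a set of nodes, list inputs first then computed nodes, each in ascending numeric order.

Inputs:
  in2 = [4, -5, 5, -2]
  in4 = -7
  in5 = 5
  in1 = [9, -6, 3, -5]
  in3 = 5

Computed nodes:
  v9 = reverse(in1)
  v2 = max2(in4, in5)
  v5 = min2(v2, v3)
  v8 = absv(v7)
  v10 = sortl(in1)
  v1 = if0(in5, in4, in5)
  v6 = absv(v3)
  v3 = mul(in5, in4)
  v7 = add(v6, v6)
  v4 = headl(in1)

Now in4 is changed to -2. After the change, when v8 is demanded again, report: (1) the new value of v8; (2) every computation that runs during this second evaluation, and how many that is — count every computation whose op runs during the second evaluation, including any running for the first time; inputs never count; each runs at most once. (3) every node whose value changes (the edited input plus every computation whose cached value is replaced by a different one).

v8 now evaluates to 20.
Run set: v3, v6, v7, v8 (4 run).
Changed values: in4, v3, v6, v7, v8.

Initial pass — values computed on the first demand:
  v3 = mul(5, -7) = -35
  v6 = absv(-35) = 35
  v7 = add(35, 35) = 70
  v8 = absv(70) = 70

Second demand — change propagation:
  v3: re-runs because in4 -7->-2; new result -10.
  v6: re-runs because v3 -35->-10; new result 10.
  v7: re-runs because v6 35->10; v6 35->10; new result 20.
  v8: re-runs because v7 70->20; new result 20.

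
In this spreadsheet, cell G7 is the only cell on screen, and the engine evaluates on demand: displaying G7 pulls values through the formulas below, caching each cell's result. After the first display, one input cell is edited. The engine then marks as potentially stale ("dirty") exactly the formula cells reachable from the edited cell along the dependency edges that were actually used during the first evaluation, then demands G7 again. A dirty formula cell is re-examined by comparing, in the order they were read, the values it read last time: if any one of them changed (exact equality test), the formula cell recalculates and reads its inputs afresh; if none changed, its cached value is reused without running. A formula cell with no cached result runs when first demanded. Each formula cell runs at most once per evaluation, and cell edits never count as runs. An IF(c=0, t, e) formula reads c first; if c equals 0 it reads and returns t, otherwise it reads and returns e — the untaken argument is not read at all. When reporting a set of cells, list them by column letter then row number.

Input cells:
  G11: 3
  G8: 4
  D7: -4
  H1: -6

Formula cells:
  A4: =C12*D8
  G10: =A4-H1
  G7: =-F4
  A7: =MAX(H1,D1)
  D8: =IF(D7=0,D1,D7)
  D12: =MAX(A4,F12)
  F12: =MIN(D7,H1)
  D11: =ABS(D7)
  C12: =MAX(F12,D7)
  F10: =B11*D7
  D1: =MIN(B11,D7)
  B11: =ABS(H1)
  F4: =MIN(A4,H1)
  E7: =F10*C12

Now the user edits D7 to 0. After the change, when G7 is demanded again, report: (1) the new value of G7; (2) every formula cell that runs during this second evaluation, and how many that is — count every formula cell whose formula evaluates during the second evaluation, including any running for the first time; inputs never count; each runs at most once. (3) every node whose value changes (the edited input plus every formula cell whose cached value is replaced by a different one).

G7 now evaluates to 6.
Run set: A4, B11, C12, D1, D8, F4, F12 (7 run).
Changed values: A4, C12, D7, D8.
The important point: the flipped condition pulls in fresh nodes; B11, D1 run for the first time.

Initial pass — values computed on the first demand:
  D8 = IF(D7=0: D7=-4 -> else branch D7) = -4
  F12 = MIN(-4, -6) = -6
  C12 = MAX(-6, -4) = -4
  A4 = -4 * -4 = 16
  F4 = MIN(16, -6) = -6
  G7 = -(-6) = 6

Second demand — change propagation:
  B11: newly demanded (no cache) — executes and yields 6.
  D1: newly demanded (no cache) — executes and yields 0.
  D8: re-runs because D7 -4->0; D7 -4->0; new result 0.
  F12: re-runs because D7 -4->0; new result -6 (unchanged).
  C12: re-runs because D7 -4->0; new result 0.
  A4: re-runs because C12 -4->0; D8 -4->0; new result 0.
  F4: re-runs because A4 16->0; new result -6 (unchanged).
  G7: re-examined; everything it read last time is the same (F4 unchanged) — cache 6 kept, no run.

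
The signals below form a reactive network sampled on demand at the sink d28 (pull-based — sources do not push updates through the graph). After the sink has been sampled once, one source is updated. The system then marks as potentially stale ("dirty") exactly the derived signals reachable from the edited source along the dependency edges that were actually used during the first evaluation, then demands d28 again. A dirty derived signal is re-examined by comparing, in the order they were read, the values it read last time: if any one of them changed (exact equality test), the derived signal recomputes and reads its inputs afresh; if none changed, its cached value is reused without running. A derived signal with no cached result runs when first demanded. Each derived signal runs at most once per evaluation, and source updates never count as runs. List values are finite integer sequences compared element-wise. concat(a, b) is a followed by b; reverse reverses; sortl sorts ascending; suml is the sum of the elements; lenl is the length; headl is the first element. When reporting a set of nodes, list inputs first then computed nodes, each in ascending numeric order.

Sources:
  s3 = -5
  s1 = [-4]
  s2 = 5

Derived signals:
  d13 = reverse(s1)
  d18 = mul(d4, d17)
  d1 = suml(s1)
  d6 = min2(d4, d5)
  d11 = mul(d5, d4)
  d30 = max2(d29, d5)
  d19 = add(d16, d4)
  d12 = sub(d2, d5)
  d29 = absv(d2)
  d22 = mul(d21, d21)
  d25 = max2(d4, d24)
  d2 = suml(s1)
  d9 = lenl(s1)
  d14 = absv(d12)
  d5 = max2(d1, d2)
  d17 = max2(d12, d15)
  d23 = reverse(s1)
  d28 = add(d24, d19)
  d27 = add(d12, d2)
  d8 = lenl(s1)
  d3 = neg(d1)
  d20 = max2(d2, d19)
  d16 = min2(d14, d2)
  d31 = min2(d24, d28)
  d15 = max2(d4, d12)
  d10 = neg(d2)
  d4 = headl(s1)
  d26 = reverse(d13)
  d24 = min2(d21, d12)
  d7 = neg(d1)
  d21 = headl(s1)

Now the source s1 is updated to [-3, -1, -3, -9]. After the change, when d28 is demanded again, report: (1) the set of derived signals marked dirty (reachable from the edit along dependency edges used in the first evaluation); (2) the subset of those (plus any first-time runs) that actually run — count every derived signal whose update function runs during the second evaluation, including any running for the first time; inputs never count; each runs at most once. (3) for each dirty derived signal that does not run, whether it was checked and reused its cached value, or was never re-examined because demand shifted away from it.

Initial pass — values computed on the first demand:
  d1 = suml([-4]) = -4
  d2 = suml([-4]) = -4
  d4 = headl([-4]) = -4
  d5 = max2(-4, -4) = -4
  d12 = sub(-4, -4) = 0
  d14 = absv(0) = 0
  d16 = min2(0, -4) = -4
  d19 = add(-4, -4) = -8
  d21 = headl([-4]) = -4
  d24 = min2(-4, 0) = -4
  d28 = add(-4, -8) = -12

Second demand — change propagation:
  d1: re-runs because s1 [-4]->[-3, -1, -3, -9]; new result -16.
  d2: re-runs because s1 [-4]->[-3, -1, -3, -9]; new result -16.
  d4: re-runs because s1 [-4]->[-3, -1, -3, -9]; new result -3.
  d5: re-runs because d1 -4->-16; d2 -4->-16; new result -16.
  d12: re-runs because d2 -4->-16; d5 -4->-16; new result 0 (unchanged).
  d14: re-examined; everything it read last time is the same (d12 unchanged) — cache 0 kept, no run.
  d16: re-runs because d2 -4->-16; new result -16.
  d19: re-runs because d16 -4->-16; d4 -4->-3; new result -19.
  d21: re-runs because s1 [-4]->[-3, -1, -3, -9]; new result -3.
  d24: re-runs because d21 -4->-3; new result -3.
  d28: re-runs because d24 -4->-3; d19 -8->-19; new result -22.

The important point: at d14 every value read last time is unchanged, so the dirty flag clears without a run.

Dirty set: d1, d2, d4, d5, d12, d14, d16, d19, d21, d24, d28.
Run set: d1, d2, d4, d5, d12, d16, d19, d21, d24, d28 (10 run).
Re-examined without running (cache reused): d14.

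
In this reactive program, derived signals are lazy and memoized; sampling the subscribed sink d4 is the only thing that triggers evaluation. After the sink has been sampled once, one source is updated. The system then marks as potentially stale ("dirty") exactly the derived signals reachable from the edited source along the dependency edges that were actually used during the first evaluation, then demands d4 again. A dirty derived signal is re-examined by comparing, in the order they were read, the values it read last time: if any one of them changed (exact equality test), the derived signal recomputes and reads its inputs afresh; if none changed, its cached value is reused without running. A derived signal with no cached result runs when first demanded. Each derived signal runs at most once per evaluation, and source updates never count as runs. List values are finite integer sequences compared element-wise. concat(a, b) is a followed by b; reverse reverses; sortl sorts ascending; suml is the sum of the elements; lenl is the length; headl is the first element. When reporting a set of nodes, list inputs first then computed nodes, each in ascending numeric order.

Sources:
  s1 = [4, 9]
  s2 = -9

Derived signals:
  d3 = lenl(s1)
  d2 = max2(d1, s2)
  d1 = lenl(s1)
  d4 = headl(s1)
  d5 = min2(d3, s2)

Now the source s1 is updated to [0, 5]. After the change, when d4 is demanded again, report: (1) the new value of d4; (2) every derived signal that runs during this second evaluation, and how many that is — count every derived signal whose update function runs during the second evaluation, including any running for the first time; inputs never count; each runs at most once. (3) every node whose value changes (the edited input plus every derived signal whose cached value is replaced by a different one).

Demanding d4 again yields 0.
1 derived signals run: d4.
The nodes whose values change: s1, d4.

First demand of the output computes:
  d4 = headl([4, 9]) = 4

After the edit, cleaning proceeds:
  d4: a read changed (s1 [4, 9]->[0, 5]) — executes, giving 0.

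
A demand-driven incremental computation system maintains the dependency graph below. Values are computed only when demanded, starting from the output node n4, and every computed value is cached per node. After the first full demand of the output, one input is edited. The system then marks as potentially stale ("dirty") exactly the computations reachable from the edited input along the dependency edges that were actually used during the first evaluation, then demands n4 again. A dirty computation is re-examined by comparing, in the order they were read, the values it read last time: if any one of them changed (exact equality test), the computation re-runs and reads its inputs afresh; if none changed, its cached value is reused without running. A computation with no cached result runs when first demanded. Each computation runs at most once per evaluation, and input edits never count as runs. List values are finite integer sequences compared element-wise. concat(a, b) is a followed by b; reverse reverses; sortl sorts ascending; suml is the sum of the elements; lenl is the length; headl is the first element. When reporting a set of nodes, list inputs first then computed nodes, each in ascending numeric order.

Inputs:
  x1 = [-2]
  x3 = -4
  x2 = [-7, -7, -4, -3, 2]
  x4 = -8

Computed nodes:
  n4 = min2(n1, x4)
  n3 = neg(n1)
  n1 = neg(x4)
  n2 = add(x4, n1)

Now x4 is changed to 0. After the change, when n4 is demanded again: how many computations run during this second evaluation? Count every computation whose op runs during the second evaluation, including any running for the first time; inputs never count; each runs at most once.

First evaluation (everything demanded from the output):
  n1 = neg(-8) = 8
  n4 = min2(8, -8) = -8

Propagation after the edit:
  n1: runs — x4 -8->0; result 0.
  n4: runs — n1 8->0; x4 -8->0; result 0.

Computations that run: n1, n4 — 2 in total.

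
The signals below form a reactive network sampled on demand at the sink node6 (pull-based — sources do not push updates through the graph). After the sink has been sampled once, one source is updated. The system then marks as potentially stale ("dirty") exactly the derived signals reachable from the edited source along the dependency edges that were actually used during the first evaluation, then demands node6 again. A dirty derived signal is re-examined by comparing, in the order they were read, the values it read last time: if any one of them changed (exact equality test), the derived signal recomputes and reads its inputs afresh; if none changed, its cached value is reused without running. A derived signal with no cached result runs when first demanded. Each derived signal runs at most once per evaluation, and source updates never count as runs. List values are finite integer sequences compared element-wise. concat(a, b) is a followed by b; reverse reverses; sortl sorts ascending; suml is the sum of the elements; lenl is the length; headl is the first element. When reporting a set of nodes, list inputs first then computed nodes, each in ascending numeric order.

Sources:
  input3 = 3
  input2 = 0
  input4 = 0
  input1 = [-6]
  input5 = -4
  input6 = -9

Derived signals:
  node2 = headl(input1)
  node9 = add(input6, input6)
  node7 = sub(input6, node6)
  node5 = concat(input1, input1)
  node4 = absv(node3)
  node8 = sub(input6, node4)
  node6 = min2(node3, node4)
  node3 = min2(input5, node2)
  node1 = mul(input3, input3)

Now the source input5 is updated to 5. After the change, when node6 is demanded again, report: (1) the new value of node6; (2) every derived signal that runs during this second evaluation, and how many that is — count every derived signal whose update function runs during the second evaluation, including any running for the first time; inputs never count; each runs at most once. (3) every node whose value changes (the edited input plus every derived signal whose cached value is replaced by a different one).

node6 now evaluates to -6.
Run set: node3 (1 run).
Changed values: input5.
The important point: node3 recomputes to an identical value, and the output ends up unchanged.

Initial pass — values computed on the first demand:
  node2 = headl([-6]) = -6
  node3 = min2(-4, -6) = -6
  node4 = absv(-6) = 6
  node6 = min2(-6, 6) = -6

Second demand — change propagation:
  node3: re-runs because input5 -4->5; new result -6 (unchanged).
  node4: re-examined; everything it read last time is the same (node3 unchanged) — cache 6 kept, no run.
  node6: re-examined; everything it read last time is the same (node3 unchanged, node4 unchanged) — cache -6 kept, no run.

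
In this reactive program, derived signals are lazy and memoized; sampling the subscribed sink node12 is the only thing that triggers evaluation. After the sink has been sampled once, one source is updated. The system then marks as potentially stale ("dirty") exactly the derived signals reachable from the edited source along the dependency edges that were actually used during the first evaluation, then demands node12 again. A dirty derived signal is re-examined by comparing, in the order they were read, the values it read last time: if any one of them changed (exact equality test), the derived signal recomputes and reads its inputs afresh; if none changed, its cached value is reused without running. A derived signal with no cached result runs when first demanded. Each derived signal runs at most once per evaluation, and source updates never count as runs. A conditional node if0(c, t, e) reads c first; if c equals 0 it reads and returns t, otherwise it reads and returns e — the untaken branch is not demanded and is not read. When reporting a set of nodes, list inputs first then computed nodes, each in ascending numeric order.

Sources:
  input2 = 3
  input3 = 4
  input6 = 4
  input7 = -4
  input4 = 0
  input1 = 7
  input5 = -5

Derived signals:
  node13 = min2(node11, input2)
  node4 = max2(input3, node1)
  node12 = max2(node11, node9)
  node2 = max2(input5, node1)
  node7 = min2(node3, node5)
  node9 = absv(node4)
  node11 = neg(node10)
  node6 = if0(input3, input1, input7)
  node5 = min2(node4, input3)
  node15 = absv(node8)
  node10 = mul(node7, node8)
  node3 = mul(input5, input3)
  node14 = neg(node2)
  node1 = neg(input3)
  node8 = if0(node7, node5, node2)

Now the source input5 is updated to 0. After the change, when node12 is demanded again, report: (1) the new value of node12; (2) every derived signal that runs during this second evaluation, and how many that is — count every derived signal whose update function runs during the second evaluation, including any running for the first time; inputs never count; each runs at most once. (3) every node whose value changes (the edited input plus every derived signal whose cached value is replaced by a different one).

Demanding node12 again yields 4.
6 derived signals run: node3, node7, node8, node10, node11, node12.
The nodes whose values change: input5, node3, node7, node8, node10, node11.
Note the branch switch — demand abandons node2, which is never re-examined.

First demand of the output computes:
  node1 = neg(4) = -4
  node2 = max2(-5, -4) = -4
  node3 = mul(-5, 4) = -20
  node4 = max2(4, -4) = 4
  node5 = min2(4, 4) = 4
  node7 = min2(-20, 4) = -20
  node8 = if0(node7=-20 -> else branch node2) = -4
  node9 = absv(4) = 4
  node10 = mul(-20, -4) = 80
  node11 = neg(80) = -80
  node12 = max2(-80, 4) = 4

After the edit, cleaning proceeds:
  node2: stays stale; no demand reaches it after the flip.
  node3: a read changed (input5 -5->0) — executes, giving 0.
  node7: a read changed (node3 -20->0) — executes, giving 0.
  node8: a read changed (node7 -20->0) — executes, giving 4.
  node10: a read changed (node7 -20->0; node8 -4->4) — executes, giving 0.
  node11: a read changed (node10 80->0) — executes, giving 0.
  node12: a read changed (node11 -80->0) — executes, giving 4 — identical to its old value.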